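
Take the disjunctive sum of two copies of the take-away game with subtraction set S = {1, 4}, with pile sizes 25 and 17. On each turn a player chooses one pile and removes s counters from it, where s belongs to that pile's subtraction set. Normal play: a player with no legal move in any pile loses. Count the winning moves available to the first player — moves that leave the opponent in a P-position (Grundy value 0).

0

All piles use S = {1, 4}:
n :  0  1  2  3  4  5  6  7  8  9 10 11 12 13 14 15 16 17 18 19 20 21 22 23 24 25
G :  0  1  0  1  2  0  1  0  1  2  0  1  0  1  2  0  1  0  1  2  0  1  0  1  2  0
Pile A: G(25) = 0.
Pile B: G(17) = 0.
Combined Grundy value = 0 ⊕ 0 = 0.
A winning move leaves total XOR = 0, i.e. changes one component's Grundy value g to g ⊕ X where X is the current total.
Pile A: target g' = 0⊕0 = 0, but every legal move changes the Grundy value (mex property), so 0 moves.
Pile B: target g' = 0⊕0 = 0, but every legal move changes the Grundy value (mex property), so 0 moves.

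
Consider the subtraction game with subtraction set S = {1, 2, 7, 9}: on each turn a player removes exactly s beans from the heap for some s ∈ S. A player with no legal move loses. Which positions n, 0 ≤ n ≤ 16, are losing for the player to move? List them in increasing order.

G(0) = 0
G(1) = mex{0} = 1
G(2) = mex{1,0} = 2
G(3) = mex{2,1} = 0
G(4) = mex{0,2} = 1
G(5) = mex{1,0} = 2
G(6) = mex{2,1} = 0
G(7) = mex{0,2,0} = 1
G(8) = mex{1,0,1} = 2
G(9) = mex{2,1,2,0} = 3
G(10) = mex{3,2,0,1} = 4
G(11) = mex{4,3,1,2} = 0
G(12) = mex{0,4,2,0} = 1
G(13) = mex{1,0,0,1} = 2
G(14) = mex{2,1,1,2} = 0
G(15) = mex{0,2,2,0} = 1
G(16) = mex{1,0,3,1} = 2
P-positions are exactly the n with G(n) = 0.

0, 3, 6, 11, 14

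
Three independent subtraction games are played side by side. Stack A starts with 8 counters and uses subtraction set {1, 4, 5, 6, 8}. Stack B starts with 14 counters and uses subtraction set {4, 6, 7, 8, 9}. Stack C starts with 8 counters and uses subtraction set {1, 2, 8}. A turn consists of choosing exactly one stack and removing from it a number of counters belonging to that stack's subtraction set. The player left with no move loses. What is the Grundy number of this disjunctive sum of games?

6

Stack A, S = {1, 4, 5, 6, 8}:
n : 0 1 2 3 4 5 6 7 8
G : 0 1 0 1 2 3 2 3 4
G_A(8) = 4.
Stack B, S = {4, 6, 7, 8, 9}:
n :  0  1  2  3  4  5  6  7  8  9 10 11 12 13 14
G :  0  0  0  0  1  1  1  1  2  2  2  2  3  0  0
G_B(14) = 0.
Stack C, S = {1, 2, 8}:
G(0) = 0
G(1) = mex{0} = 1
G(2) = mex{1,0} = 2
G(3) = mex{2,1} = 0
G(4) = mex{0,2} = 1
G(5) = mex{1,0} = 2
G(6) = mex{2,1} = 0
G(7) = mex{0,2} = 1
G(8) = mex{1,0,0} = 2
G_C(8) = 2.
Combined Grundy value = 4 ⊕ 0 ⊕ 2 = 6.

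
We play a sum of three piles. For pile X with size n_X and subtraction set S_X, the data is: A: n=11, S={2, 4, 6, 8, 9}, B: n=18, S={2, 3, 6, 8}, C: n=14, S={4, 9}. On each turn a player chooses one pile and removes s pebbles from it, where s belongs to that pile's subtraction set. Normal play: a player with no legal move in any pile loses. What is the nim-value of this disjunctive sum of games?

Pile A, S = {2, 4, 6, 8, 9}:
G(0) = 0
G(1) = mex{} = 0
G(2) = mex{0} = 1
G(3) = mex{0} = 1
G(4) = mex{1,0} = 2
G(5) = mex{1,0} = 2
G(6) = mex{2,1,0} = 3
G(7) = mex{2,1,0} = 3
G(8) = mex{3,2,1,0} = 4
G(9) = mex{3,2,1,0,0} = 4
G(10) = mex{4,3,2,1,0} = 5
G(11) = mex{4,3,2,1,1} = 0
G_A(11) = 0.
Pile B, S = {2, 3, 6, 8}:
n :  0  1  2  3  4  5  6  7  8  9 10 11 12 13 14 15 16 17 18
G :  0  0  1  1  2  0  3  1  2  2  0  3  1  2  0  0  1  1  2
G_B(18) = 2.
Pile C, S = {4, 9}:
G(0) = 0
G(1) = mex{} = 0
G(2) = mex{} = 0
G(3) = mex{} = 0
G(4) = mex{0} = 1
G(5) = mex{0} = 1
G(6) = mex{0} = 1
G(7) = mex{0} = 1
G(8) = mex{1} = 0
G(9) = mex{1,0} = 2
G(10) = mex{1,0} = 2
G(11) = mex{1,0} = 2
G(12) = mex{0,0} = 1
G(13) = mex{2,1} = 0
G(14) = mex{2,1} = 0
G_C(14) = 0.
Combined Grundy value = 0 ⊕ 2 ⊕ 0 = 2.

2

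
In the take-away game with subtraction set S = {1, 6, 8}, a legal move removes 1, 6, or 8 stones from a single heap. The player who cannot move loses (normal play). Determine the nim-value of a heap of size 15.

G(0) = 0
G(1) = mex{0} = 1
G(2) = mex{1} = 0
G(3) = mex{0} = 1
G(4) = mex{1} = 0
G(5) = mex{0} = 1
G(6) = mex{1,0} = 2
G(7) = mex{2,1} = 0
G(8) = mex{0,0,0} = 1
G(9) = mex{1,1,1} = 0
G(10) = mex{0,0,0} = 1
G(11) = mex{1,1,1} = 0
G(12) = mex{0,2,0} = 1
G(13) = mex{1,0,1} = 2
G(14) = mex{2,1,2} = 0
G(15) = mex{0,0,0} = 1

1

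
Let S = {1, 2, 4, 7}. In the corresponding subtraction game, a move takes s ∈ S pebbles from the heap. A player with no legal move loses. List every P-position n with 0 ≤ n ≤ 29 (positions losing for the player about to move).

n :  0  1  2  3  4  5  6  7  8  9 10 11 12 13 14 15 16 17 18 19 20 21 22 23 24 25 26 27 28 29
G :  0  1  2  0  1  2  0  1  2  0  1  2  0  1  2  0  1  2  0  1  2  0  1  2  0  1  2  0  1  2
P-positions are exactly the n with G(n) = 0.

0, 3, 6, 9, 12, 15, 18, 21, 24, 27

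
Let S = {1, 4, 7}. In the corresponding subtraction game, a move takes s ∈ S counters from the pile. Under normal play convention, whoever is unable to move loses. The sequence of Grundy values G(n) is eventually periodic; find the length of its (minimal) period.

G(0) = 0
G(1) = mex{0} = 1
G(2) = mex{1} = 0
G(3) = mex{0} = 1
G(4) = mex{1,0} = 2
G(5) = mex{2,1} = 0
G(6) = mex{0,0} = 1
G(7) = mex{1,1,0} = 2
G(8) = mex{2,2,1} = 0
G(9) = mex{0,0,0} = 1
G(10) = mex{1,1,1} = 0
G(11) = mex{0,2,2} = 1
G(12) = mex{1,0,0} = 2
G(13) = mex{2,1,1} = 0
G(14) = mex{0,0,2} = 1
G(15) = mex{1,1,0} = 2
G(16) = mex{2,2,1} = 0
G(17) = mex{0,0,0} = 1
G(n+8) = G(n) holds for n = 0,…,6 (a full window of length max(S) = 7), so the sequence is purely periodic with period 8.

8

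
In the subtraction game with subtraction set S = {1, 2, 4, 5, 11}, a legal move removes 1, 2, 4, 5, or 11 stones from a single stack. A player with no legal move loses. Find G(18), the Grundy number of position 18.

0

n :  0  1  2  3  4  5  6  7  8  9 10 11 12 13 14 15 16 17 18
G :  0  1  2  0  1  2  0  1  2  0  1  2  0  1  2  0  1  2  0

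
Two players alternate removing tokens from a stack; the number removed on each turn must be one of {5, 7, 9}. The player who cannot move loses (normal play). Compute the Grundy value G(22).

1

G(0) = 0
G(1) = mex{} = 0
G(2) = mex{} = 0
G(3) = mex{} = 0
G(4) = mex{} = 0
G(5) = mex{0} = 1
G(6) = mex{0} = 1
G(7) = mex{0,0} = 1
G(8) = mex{0,0} = 1
G(9) = mex{0,0,0} = 1
G(10) = mex{1,0,0} = 2
G(11) = mex{1,0,0} = 2
G(12) = mex{1,1,0} = 2
G(13) = mex{1,1,0} = 2
G(14) = mex{1,1,1} = 0
G(15) = mex{2,1,1} = 0
G(16) = mex{2,1,1} = 0
G(17) = mex{2,2,1} = 0
G(18) = mex{2,2,1} = 0
G(19) = mex{0,2,2} = 1
G(20) = mex{0,2,2} = 1
G(21) = mex{0,0,2} = 1
G(22) = mex{0,0,2} = 1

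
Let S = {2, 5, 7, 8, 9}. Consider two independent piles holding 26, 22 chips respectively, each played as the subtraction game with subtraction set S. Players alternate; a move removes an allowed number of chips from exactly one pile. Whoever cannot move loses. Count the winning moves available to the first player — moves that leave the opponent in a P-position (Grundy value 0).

All piles use S = {2, 5, 7, 8, 9}:
G(0) = 0
G(1) = mex{} = 0
G(2) = mex{0} = 1
G(3) = mex{0} = 1
G(4) = mex{1} = 0
G(5) = mex{1,0} = 2
G(6) = mex{0,0} = 1
G(7) = mex{2,1,0} = 3
G(8) = mex{1,1,0,0} = 2
G(9) = mex{3,0,1,0,0} = 2
G(10) = mex{2,2,1,1,0} = 3
G(11) = mex{2,1,0,1,1} = 3
G(12) = mex{3,3,2,0,1} = 4
G(13) = mex{3,2,1,2,0} = 4
G(14) = mex{4,2,3,1,2} = 0
G(15) = mex{4,3,2,3,1} = 0
G(16) = mex{0,3,2,2,3} = 1
G(17) = mex{0,4,3,2,2} = 1
G(18) = mex{1,4,3,3,2} = 0
G(19) = mex{1,0,4,3,3} = 2
G(20) = mex{0,0,4,4,3} = 1
G(21) = mex{2,1,0,4,4} = 3
G(22) = mex{1,1,0,0,4} = 2
G(23) = mex{3,0,1,0,0} = 2
G(24) = mex{2,2,1,1,0} = 3
G(25) = mex{2,1,0,1,1} = 3
G(26) = mex{3,3,2,0,1} = 4
Pile A: G(26) = 4.
Pile B: G(22) = 2.
Combined Grundy value = 4 ⊕ 2 = 6.
A winning move leaves total XOR = 0, i.e. changes one component's Grundy value g to g ⊕ X where X is the current total.
Pile A: need g' = 4⊕6 = 2. Options: 26−2→G=3, 26−5→G=3, 26−7→G=2, 26−8→G=0, 26−9→G=1. Hits: 1.
Pile B: need g' = 2⊕6 = 4. Options: 22−2→G=1, 22−5→G=1, 22−7→G=0, 22−8→G=0, 22−9→G=4. Hits: 1.

2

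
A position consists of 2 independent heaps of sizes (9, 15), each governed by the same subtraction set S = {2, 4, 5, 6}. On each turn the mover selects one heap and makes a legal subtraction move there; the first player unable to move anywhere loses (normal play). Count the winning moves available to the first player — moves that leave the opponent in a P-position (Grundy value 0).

2

All heaps use S = {2, 4, 5, 6}:
n :  0  1  2  3  4  5  6  7  8  9 10 11 12 13 14 15
G :  0  0  1  1  2  2  3  3  0  0  1  1  2  2  3  3
Heap A: G(9) = 0.
Heap B: G(15) = 3.
Combined Grundy value = 0 ⊕ 3 = 3.
A winning move leaves total XOR = 0, i.e. changes one component's Grundy value g to g ⊕ X where X is the current total.
Heap A: need g' = 0⊕3 = 3. Options: 9−2→G=3, 9−4→G=2, 9−5→G=2, 9−6→G=1. Hits: 1.
Heap B: need g' = 3⊕3 = 0. Options: 15−2→G=2, 15−4→G=1, 15−5→G=1, 15−6→G=0. Hits: 1.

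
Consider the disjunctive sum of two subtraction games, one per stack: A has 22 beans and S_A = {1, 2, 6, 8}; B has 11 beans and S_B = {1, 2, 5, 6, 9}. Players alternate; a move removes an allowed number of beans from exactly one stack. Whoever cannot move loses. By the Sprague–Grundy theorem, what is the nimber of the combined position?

Stack A, S = {1, 2, 6, 8}:
G(0) = 0
G(1) = mex{0} = 1
G(2) = mex{1,0} = 2
G(3) = mex{2,1} = 0
G(4) = mex{0,2} = 1
G(5) = mex{1,0} = 2
G(6) = mex{2,1,0} = 3
G(7) = mex{3,2,1} = 0
G(8) = mex{0,3,2,0} = 1
G(9) = mex{1,0,0,1} = 2
G(10) = mex{2,1,1,2} = 0
G(11) = mex{0,2,2,0} = 1
G(12) = mex{1,0,3,1} = 2
G(13) = mex{2,1,0,2} = 3
G(14) = mex{3,2,1,3} = 0
G(15) = mex{0,3,2,0} = 1
G(16) = mex{1,0,0,1} = 2
G(17) = mex{2,1,1,2} = 0
G(18) = mex{0,2,2,0} = 1
G(19) = mex{1,0,3,1} = 2
G(20) = mex{2,1,0,2} = 3
G(21) = mex{3,2,1,3} = 0
G(22) = mex{0,3,2,0} = 1
G_A(22) = 1.
Stack B, S = {1, 2, 5, 6, 9}:
G(0) = 0
G(1) = mex{0} = 1
G(2) = mex{1,0} = 2
G(3) = mex{2,1} = 0
G(4) = mex{0,2} = 1
G(5) = mex{1,0,0} = 2
G(6) = mex{2,1,1,0} = 3
G(7) = mex{3,2,2,1} = 0
G(8) = mex{0,3,0,2} = 1
G(9) = mex{1,0,1,0,0} = 2
G(10) = mex{2,1,2,1,1} = 0
G(11) = mex{0,2,3,2,2} = 1
G_B(11) = 1.
Combined Grundy value = 1 ⊕ 1 = 0.

0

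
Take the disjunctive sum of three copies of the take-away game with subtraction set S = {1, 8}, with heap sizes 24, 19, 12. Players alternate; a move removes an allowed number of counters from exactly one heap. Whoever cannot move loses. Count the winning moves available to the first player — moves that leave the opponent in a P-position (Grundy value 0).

All heaps use S = {1, 8}:
G(0) = 0
G(1) = mex{0} = 1
G(2) = mex{1} = 0
G(3) = mex{0} = 1
G(4) = mex{1} = 0
G(5) = mex{0} = 1
G(6) = mex{1} = 0
G(7) = mex{0} = 1
G(8) = mex{1,0} = 2
G(9) = mex{2,1} = 0
G(10) = mex{0,0} = 1
G(11) = mex{1,1} = 0
G(12) = mex{0,0} = 1
G(13) = mex{1,1} = 0
G(14) = mex{0,0} = 1
G(15) = mex{1,1} = 0
G(16) = mex{0,2} = 1
G(17) = mex{1,0} = 2
G(18) = mex{2,1} = 0
G(19) = mex{0,0} = 1
G(20) = mex{1,1} = 0
G(21) = mex{0,0} = 1
G(22) = mex{1,1} = 0
G(23) = mex{0,0} = 1
G(24) = mex{1,1} = 0
Heap A: G(24) = 0.
Heap B: G(19) = 1.
Heap C: G(12) = 1.
Combined Grundy value = 0 ⊕ 1 ⊕ 1 = 0.
A winning move leaves total XOR = 0, i.e. changes one component's Grundy value g to g ⊕ X where X is the current total.
Heap A: target g' = 0⊕0 = 0, but every legal move changes the Grundy value (mex property), so 0 moves.
Heap B: target g' = 1⊕0 = 1, but every legal move changes the Grundy value (mex property), so 0 moves.
Heap C: target g' = 1⊕0 = 1, but every legal move changes the Grundy value (mex property), so 0 moves.

0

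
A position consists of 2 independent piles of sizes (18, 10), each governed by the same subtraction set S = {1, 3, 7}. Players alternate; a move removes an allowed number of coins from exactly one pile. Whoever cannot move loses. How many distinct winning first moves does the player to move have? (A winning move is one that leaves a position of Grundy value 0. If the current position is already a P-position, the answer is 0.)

0

All piles use S = {1, 3, 7}:
G(0) = 0
G(1) = mex{0} = 1
G(2) = mex{1} = 0
G(3) = mex{0,0} = 1
G(4) = mex{1,1} = 0
G(5) = mex{0,0} = 1
G(6) = mex{1,1} = 0
G(7) = mex{0,0,0} = 1
G(8) = mex{1,1,1} = 0
G(9) = mex{0,0,0} = 1
G(10) = mex{1,1,1} = 0
G(11) = mex{0,0,0} = 1
G(12) = mex{1,1,1} = 0
G(13) = mex{0,0,0} = 1
G(14) = mex{1,1,1} = 0
G(15) = mex{0,0,0} = 1
G(16) = mex{1,1,1} = 0
G(17) = mex{0,0,0} = 1
G(18) = mex{1,1,1} = 0
Pile A: G(18) = 0.
Pile B: G(10) = 0.
Combined Grundy value = 0 ⊕ 0 = 0.
A winning move leaves total XOR = 0, i.e. changes one component's Grundy value g to g ⊕ X where X is the current total.
Pile A: target g' = 0⊕0 = 0, but every legal move changes the Grundy value (mex property), so 0 moves.
Pile B: target g' = 0⊕0 = 0, but every legal move changes the Grundy value (mex property), so 0 moves.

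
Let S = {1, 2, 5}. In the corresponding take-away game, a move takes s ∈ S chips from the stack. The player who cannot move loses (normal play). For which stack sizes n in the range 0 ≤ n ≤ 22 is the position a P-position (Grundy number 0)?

G(0) = 0
G(1) = mex{0} = 1
G(2) = mex{1,0} = 2
G(3) = mex{2,1} = 0
G(4) = mex{0,2} = 1
G(5) = mex{1,0,0} = 2
G(6) = mex{2,1,1} = 0
G(7) = mex{0,2,2} = 1
G(8) = mex{1,0,0} = 2
G(9) = mex{2,1,1} = 0
G(10) = mex{0,2,2} = 1
G(11) = mex{1,0,0} = 2
G(12) = mex{2,1,1} = 0
G(13) = mex{0,2,2} = 1
G(14) = mex{1,0,0} = 2
G(15) = mex{2,1,1} = 0
G(16) = mex{0,2,2} = 1
G(17) = mex{1,0,0} = 2
G(18) = mex{2,1,1} = 0
G(19) = mex{0,2,2} = 1
G(20) = mex{1,0,0} = 2
G(21) = mex{2,1,1} = 0
G(22) = mex{0,2,2} = 1
P-positions are exactly the n with G(n) = 0.

0, 3, 6, 9, 12, 15, 18, 21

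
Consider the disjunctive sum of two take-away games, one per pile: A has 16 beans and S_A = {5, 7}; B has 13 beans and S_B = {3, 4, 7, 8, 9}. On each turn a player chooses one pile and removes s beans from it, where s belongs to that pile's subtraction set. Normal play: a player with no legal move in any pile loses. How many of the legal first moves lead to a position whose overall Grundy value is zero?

Pile A, S = {5, 7}:
n :  0  1  2  3  4  5  6  7  8  9 10 11 12 13 14 15 16
G :  0  0  0  0  0  1  1  1  1  1  2  2  0  0  0  0  0
G_A(16) = 0.
Pile B, S = {3, 4, 7, 8, 9}:
G(0) = 0
G(1) = mex{} = 0
G(2) = mex{} = 0
G(3) = mex{0} = 1
G(4) = mex{0,0} = 1
G(5) = mex{0,0} = 1
G(6) = mex{1,0} = 2
G(7) = mex{1,1,0} = 2
G(8) = mex{1,1,0,0} = 2
G(9) = mex{2,1,0,0,0} = 3
G(10) = mex{2,2,1,0,0} = 3
G(11) = mex{2,2,1,1,0} = 3
G(12) = mex{3,2,1,1,1} = 0
G(13) = mex{3,3,2,1,1} = 0
G_B(13) = 0.
Combined Grundy value = 0 ⊕ 0 = 0.
A winning move leaves total XOR = 0, i.e. changes one component's Grundy value g to g ⊕ X where X is the current total.
Pile A: target g' = 0⊕0 = 0, but every legal move changes the Grundy value (mex property), so 0 moves.
Pile B: target g' = 0⊕0 = 0, but every legal move changes the Grundy value (mex property), so 0 moves.

0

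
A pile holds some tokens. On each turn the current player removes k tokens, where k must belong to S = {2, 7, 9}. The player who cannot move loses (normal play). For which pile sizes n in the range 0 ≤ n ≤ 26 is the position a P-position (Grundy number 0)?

G(0) = 0
G(1) = mex{} = 0
G(2) = mex{0} = 1
G(3) = mex{0} = 1
G(4) = mex{1} = 0
G(5) = mex{1} = 0
G(6) = mex{0} = 1
G(7) = mex{0,0} = 1
G(8) = mex{1,0} = 2
G(9) = mex{1,1,0} = 2
G(10) = mex{2,1,0} = 3
G(11) = mex{2,0,1} = 3
G(12) = mex{3,0,1} = 2
G(13) = mex{3,1,0} = 2
G(14) = mex{2,1,0} = 3
G(15) = mex{2,2,1} = 0
G(16) = mex{3,2,1} = 0
G(17) = mex{0,3,2} = 1
G(18) = mex{0,3,2} = 1
G(19) = mex{1,2,3} = 0
G(20) = mex{1,2,3} = 0
G(21) = mex{0,3,2} = 1
G(22) = mex{0,0,2} = 1
G(23) = mex{1,0,3} = 2
G(24) = mex{1,1,0} = 2
G(25) = mex{2,1,0} = 3
G(26) = mex{2,0,1} = 3
P-positions are exactly the n with G(n) = 0.

0, 1, 4, 5, 15, 16, 19, 20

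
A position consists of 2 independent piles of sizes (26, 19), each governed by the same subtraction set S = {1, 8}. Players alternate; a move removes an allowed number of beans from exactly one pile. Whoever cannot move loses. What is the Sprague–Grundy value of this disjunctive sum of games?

3

All piles use S = {1, 8}:
n :  0  1  2  3  4  5  6  7  8  9 10 11 12 13 14 15 16 17 18 19 20 21 22 23 24 25 26
G :  0  1  0  1  0  1  0  1  2  0  1  0  1  0  1  0  1  2  0  1  0  1  0  1  0  1  2
Pile A: G(26) = 2.
Pile B: G(19) = 1.
Combined Grundy value = 2 ⊕ 1 = 3.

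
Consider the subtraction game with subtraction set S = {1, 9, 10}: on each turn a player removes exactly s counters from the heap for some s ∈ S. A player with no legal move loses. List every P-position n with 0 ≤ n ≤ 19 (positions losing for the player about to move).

0, 2, 4, 6, 8, 19

G(0) = 0
G(1) = mex{0} = 1
G(2) = mex{1} = 0
G(3) = mex{0} = 1
G(4) = mex{1} = 0
G(5) = mex{0} = 1
G(6) = mex{1} = 0
G(7) = mex{0} = 1
G(8) = mex{1} = 0
G(9) = mex{0,0} = 1
G(10) = mex{1,1,0} = 2
G(11) = mex{2,0,1} = 3
G(12) = mex{3,1,0} = 2
G(13) = mex{2,0,1} = 3
G(14) = mex{3,1,0} = 2
G(15) = mex{2,0,1} = 3
G(16) = mex{3,1,0} = 2
G(17) = mex{2,0,1} = 3
G(18) = mex{3,1,0} = 2
G(19) = mex{2,2,1} = 0
P-positions are exactly the n with G(n) = 0.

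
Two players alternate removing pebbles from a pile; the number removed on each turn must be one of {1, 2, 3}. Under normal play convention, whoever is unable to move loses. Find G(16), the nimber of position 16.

n :  0  1  2  3  4  5  6  7  8  9 10 11 12 13 14 15 16
G :  0  1  2  3  0  1  2  3  0  1  2  3  0  1  2  3  0

0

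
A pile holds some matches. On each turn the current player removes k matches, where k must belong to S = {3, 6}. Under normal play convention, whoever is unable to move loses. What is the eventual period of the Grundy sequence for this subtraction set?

9

n :  0  1  2  3  4  5  6  7  8  9 10 11 12 13 14 15 16 17 18 19
G :  0  0  0  1  1  1  2  2  2  0  0  0  1  1  1  2  2  2  0  0
G(n+9) = G(n) holds for n = 0,…,5 (a full window of length max(S) = 6), so the sequence is purely periodic with period 9.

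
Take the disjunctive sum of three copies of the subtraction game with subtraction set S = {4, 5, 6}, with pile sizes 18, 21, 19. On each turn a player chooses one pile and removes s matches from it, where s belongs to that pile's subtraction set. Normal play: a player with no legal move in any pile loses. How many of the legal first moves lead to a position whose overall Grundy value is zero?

All piles use S = {4, 5, 6}:
n :  0  1  2  3  4  5  6  7  8  9 10 11 12 13 14 15 16 17 18 19 20 21
G :  0  0  0  0  1  1  1  1  2  2  0  0  0  0  1  1  1  1  2  2  0  0
Pile A: G(18) = 2.
Pile B: G(21) = 0.
Pile C: G(19) = 2.
Combined Grundy value = 2 ⊕ 0 ⊕ 2 = 0.
A winning move leaves total XOR = 0, i.e. changes one component's Grundy value g to g ⊕ X where X is the current total.
Pile A: target g' = 2⊕0 = 2, but every legal move changes the Grundy value (mex property), so 0 moves.
Pile B: target g' = 0⊕0 = 0, but every legal move changes the Grundy value (mex property), so 0 moves.
Pile C: target g' = 2⊕0 = 2, but every legal move changes the Grundy value (mex property), so 0 moves.

0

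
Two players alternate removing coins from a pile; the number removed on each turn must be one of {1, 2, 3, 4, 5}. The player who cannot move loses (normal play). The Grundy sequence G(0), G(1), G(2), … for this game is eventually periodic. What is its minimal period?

6

n :  0  1  2  3  4  5  6  7  8  9 10 11 12 13 14
G :  0  1  2  3  4  5  0  1  2  3  4  5  0  1  2
G(n+6) = G(n) holds for n = 0,…,4 (a full window of length max(S) = 5), so the sequence is purely periodic with period 6.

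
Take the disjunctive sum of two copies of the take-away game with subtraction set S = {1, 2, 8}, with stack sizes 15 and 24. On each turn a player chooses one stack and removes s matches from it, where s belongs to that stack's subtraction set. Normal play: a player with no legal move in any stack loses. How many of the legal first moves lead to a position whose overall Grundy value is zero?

0

All stacks use S = {1, 2, 8}:
n :  0  1  2  3  4  5  6  7  8  9 10 11 12 13 14 15 16 17 18 19 20 21 22 23 24
G :  0  1  2  0  1  2  0  1  2  0  1  2  0  1  2  0  1  2  0  1  2  0  1  2  0
Stack A: G(15) = 0.
Stack B: G(24) = 0.
Combined Grundy value = 0 ⊕ 0 = 0.
A winning move leaves total XOR = 0, i.e. changes one component's Grundy value g to g ⊕ X where X is the current total.
Stack A: target g' = 0⊕0 = 0, but every legal move changes the Grundy value (mex property), so 0 moves.
Stack B: target g' = 0⊕0 = 0, but every legal move changes the Grundy value (mex property), so 0 moves.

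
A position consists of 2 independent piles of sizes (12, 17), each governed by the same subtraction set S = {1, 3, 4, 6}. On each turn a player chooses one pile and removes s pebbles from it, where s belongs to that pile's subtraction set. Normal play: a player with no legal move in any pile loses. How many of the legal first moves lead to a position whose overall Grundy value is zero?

All piles use S = {1, 3, 4, 6}:
G(0) = 0
G(1) = mex{0} = 1
G(2) = mex{1} = 0
G(3) = mex{0,0} = 1
G(4) = mex{1,1,0} = 2
G(5) = mex{2,0,1} = 3
G(6) = mex{3,1,0,0} = 2
G(7) = mex{2,2,1,1} = 0
G(8) = mex{0,3,2,0} = 1
G(9) = mex{1,2,3,1} = 0
G(10) = mex{0,0,2,2} = 1
G(11) = mex{1,1,0,3} = 2
G(12) = mex{2,0,1,2} = 3
G(13) = mex{3,1,0,0} = 2
G(14) = mex{2,2,1,1} = 0
G(15) = mex{0,3,2,0} = 1
G(16) = mex{1,2,3,1} = 0
G(17) = mex{0,0,2,2} = 1
Pile A: G(12) = 3.
Pile B: G(17) = 1.
Combined Grundy value = 3 ⊕ 1 = 2.
A winning move leaves total XOR = 0, i.e. changes one component's Grundy value g to g ⊕ X where X is the current total.
Pile A: need g' = 3⊕2 = 1. Options: 12−1→G=2, 12−3→G=0, 12−4→G=1, 12−6→G=2. Hits: 1.
Pile B: need g' = 1⊕2 = 3. Options: 17−1→G=0, 17−3→G=0, 17−4→G=2, 17−6→G=2. Hits: 0.

1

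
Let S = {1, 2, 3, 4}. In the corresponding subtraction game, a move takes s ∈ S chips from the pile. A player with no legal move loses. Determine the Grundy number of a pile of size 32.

n :  0  1  2  3  4  5  6  7  8  9 10 11 12 13 14 15 16 17 18 19 20 21 22 23 24 25 26 27 28 29 30 31 32
G :  0  1  2  3  4  0  1  2  3  4  0  1  2  3  4  0  1  2  3  4  0  1  2  3  4  0  1  2  3  4  0  1  2

2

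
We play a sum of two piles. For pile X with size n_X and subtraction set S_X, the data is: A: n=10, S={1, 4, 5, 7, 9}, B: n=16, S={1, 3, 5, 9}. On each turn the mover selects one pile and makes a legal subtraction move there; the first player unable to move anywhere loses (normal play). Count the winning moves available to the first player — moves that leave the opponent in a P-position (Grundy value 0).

0

Pile A, S = {1, 4, 5, 7, 9}:
n :  0  1  2  3  4  5  6  7  8  9 10
G :  0  1  0  1  2  3  2  3  0  1  0
G_A(10) = 0.
Pile B, S = {1, 3, 5, 9}:
G(0) = 0
G(1) = mex{0} = 1
G(2) = mex{1} = 0
G(3) = mex{0,0} = 1
G(4) = mex{1,1} = 0
G(5) = mex{0,0,0} = 1
G(6) = mex{1,1,1} = 0
G(7) = mex{0,0,0} = 1
G(8) = mex{1,1,1} = 0
G(9) = mex{0,0,0,0} = 1
G(10) = mex{1,1,1,1} = 0
G(11) = mex{0,0,0,0} = 1
G(12) = mex{1,1,1,1} = 0
G(13) = mex{0,0,0,0} = 1
G(14) = mex{1,1,1,1} = 0
G(15) = mex{0,0,0,0} = 1
G(16) = mex{1,1,1,1} = 0
G_B(16) = 0.
Combined Grundy value = 0 ⊕ 0 = 0.
A winning move leaves total XOR = 0, i.e. changes one component's Grundy value g to g ⊕ X where X is the current total.
Pile A: target g' = 0⊕0 = 0, but every legal move changes the Grundy value (mex property), so 0 moves.
Pile B: target g' = 0⊕0 = 0, but every legal move changes the Grundy value (mex property), so 0 moves.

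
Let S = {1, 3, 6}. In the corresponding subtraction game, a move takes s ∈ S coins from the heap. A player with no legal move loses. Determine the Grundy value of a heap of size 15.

G(0) = 0
G(1) = mex{0} = 1
G(2) = mex{1} = 0
G(3) = mex{0,0} = 1
G(4) = mex{1,1} = 0
G(5) = mex{0,0} = 1
G(6) = mex{1,1,0} = 2
G(7) = mex{2,0,1} = 3
G(8) = mex{3,1,0} = 2
G(9) = mex{2,2,1} = 0
G(10) = mex{0,3,0} = 1
G(11) = mex{1,2,1} = 0
G(12) = mex{0,0,2} = 1
G(13) = mex{1,1,3} = 0
G(14) = mex{0,0,2} = 1
G(15) = mex{1,1,0} = 2

2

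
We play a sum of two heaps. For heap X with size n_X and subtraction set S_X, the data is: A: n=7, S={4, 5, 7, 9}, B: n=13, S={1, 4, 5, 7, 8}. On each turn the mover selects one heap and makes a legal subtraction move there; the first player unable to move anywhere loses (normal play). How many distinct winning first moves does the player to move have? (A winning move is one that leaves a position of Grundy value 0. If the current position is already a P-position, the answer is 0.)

4

Heap A, S = {4, 5, 7, 9}:
n : 0 1 2 3 4 5 6 7
G : 0 0 0 0 1 1 1 1
G_A(7) = 1.
Heap B, S = {1, 4, 5, 7, 8}:
n :  0  1  2  3  4  5  6  7  8  9 10 11 12 13
G :  0  1  0  1  2  3  2  3  4  5  4  0  1  0
G_B(13) = 0.
Combined Grundy value = 1 ⊕ 0 = 1.
A winning move leaves total XOR = 0, i.e. changes one component's Grundy value g to g ⊕ X where X is the current total.
Heap A: need g' = 1⊕1 = 0. Options: 7−4→G=0, 7−5→G=0, 7−7→G=0. Hits: 3.
Heap B: need g' = 0⊕1 = 1. Options: 13−1→G=1, 13−4→G=5, 13−5→G=4, 13−7→G=2, 13−8→G=3. Hits: 1.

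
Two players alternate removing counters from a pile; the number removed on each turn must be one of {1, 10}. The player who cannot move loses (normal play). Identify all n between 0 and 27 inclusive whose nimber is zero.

0, 2, 4, 6, 8, 11, 13, 15, 17, 19, 22, 24, 26

n :  0  1  2  3  4  5  6  7  8  9 10 11 12 13 14 15 16 17 18 19 20 21 22 23 24 25 26 27
G :  0  1  0  1  0  1  0  1  0  1  2  0  1  0  1  0  1  0  1  0  1  2  0  1  0  1  0  1
P-positions are exactly the n with G(n) = 0.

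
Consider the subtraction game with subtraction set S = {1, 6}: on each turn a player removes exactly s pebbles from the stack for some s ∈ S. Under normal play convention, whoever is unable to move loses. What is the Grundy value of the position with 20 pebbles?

G(0) = 0
G(1) = mex{0} = 1
G(2) = mex{1} = 0
G(3) = mex{0} = 1
G(4) = mex{1} = 0
G(5) = mex{0} = 1
G(6) = mex{1,0} = 2
G(7) = mex{2,1} = 0
G(8) = mex{0,0} = 1
G(9) = mex{1,1} = 0
G(10) = mex{0,0} = 1
G(11) = mex{1,1} = 0
G(12) = mex{0,2} = 1
G(13) = mex{1,0} = 2
G(14) = mex{2,1} = 0
G(15) = mex{0,0} = 1
G(16) = mex{1,1} = 0
G(17) = mex{0,0} = 1
G(18) = mex{1,1} = 0
G(19) = mex{0,2} = 1
G(20) = mex{1,0} = 2

2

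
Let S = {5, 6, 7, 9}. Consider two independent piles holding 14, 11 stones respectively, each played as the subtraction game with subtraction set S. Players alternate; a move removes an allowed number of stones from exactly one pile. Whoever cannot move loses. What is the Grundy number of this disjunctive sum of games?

All piles use S = {5, 6, 7, 9}:
G(0) = 0
G(1) = mex{} = 0
G(2) = mex{} = 0
G(3) = mex{} = 0
G(4) = mex{} = 0
G(5) = mex{0} = 1
G(6) = mex{0,0} = 1
G(7) = mex{0,0,0} = 1
G(8) = mex{0,0,0} = 1
G(9) = mex{0,0,0,0} = 1
G(10) = mex{1,0,0,0} = 2
G(11) = mex{1,1,0,0} = 2
G(12) = mex{1,1,1,0} = 2
G(13) = mex{1,1,1,0} = 2
G(14) = mex{1,1,1,1} = 0
Pile A: G(14) = 0.
Pile B: G(11) = 2.
Combined Grundy value = 0 ⊕ 2 = 2.

2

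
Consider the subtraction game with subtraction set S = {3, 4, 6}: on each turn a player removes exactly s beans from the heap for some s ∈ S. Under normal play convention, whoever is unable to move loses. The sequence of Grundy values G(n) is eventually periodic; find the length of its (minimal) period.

9

n :  0  1  2  3  4  5  6  7  8  9 10 11 12 13 14 15 16 17 18 19
G :  0  0  0  1  1  1  2  2  2  0  0  0  1  1  1  2  2  2  0  0
G(n+9) = G(n) holds for n = 0,…,5 (a full window of length max(S) = 6), so the sequence is purely periodic with period 9.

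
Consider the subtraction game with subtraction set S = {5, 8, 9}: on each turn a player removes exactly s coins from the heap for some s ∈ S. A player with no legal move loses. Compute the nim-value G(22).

1

n :  0  1  2  3  4  5  6  7  8  9 10 11 12 13 14 15 16 17 18 19 20 21 22
G :  0  0  0  0  0  1  1  1  1  1  2  2  2  2  0  0  0  0  0  1  1  1  1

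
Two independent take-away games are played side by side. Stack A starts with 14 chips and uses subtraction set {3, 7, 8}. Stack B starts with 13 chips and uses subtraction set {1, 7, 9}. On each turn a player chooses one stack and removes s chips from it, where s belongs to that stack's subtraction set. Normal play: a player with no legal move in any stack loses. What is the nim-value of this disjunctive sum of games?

Stack A, S = {3, 7, 8}:
n :  0  1  2  3  4  5  6  7  8  9 10 11 12 13 14
G :  0  0  0  1  1  1  0  2  2  1  3  0  0  2  1
G_A(14) = 1.
Stack B, S = {1, 7, 9}:
n :  0  1  2  3  4  5  6  7  8  9 10 11 12 13
G :  0  1  0  1  0  1  0  1  0  1  0  1  0  1
G_B(13) = 1.
Combined Grundy value = 1 ⊕ 1 = 0.

0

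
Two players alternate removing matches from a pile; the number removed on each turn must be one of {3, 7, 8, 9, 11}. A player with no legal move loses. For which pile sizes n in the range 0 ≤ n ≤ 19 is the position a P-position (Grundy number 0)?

G(0) = 0
G(1) = mex{} = 0
G(2) = mex{} = 0
G(3) = mex{0} = 1
G(4) = mex{0} = 1
G(5) = mex{0} = 1
G(6) = mex{1} = 0
G(7) = mex{1,0} = 2
G(8) = mex{1,0,0} = 2
G(9) = mex{0,0,0,0} = 1
G(10) = mex{2,1,0,0} = 3
G(11) = mex{2,1,1,0,0} = 3
G(12) = mex{1,1,1,1,0} = 2
G(13) = mex{3,0,1,1,0} = 2
G(14) = mex{3,2,0,1,1} = 4
G(15) = mex{2,2,2,0,1} = 3
G(16) = mex{2,1,2,2,1} = 0
G(17) = mex{4,3,1,2,0} = 5
G(18) = mex{3,3,3,1,2} = 0
G(19) = mex{0,2,3,3,2} = 1
P-positions are exactly the n with G(n) = 0.

0, 1, 2, 6, 16, 18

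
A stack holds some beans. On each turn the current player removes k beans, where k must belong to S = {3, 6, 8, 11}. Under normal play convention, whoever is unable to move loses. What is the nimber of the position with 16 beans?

0

G(0) = 0
G(1) = mex{} = 0
G(2) = mex{} = 0
G(3) = mex{0} = 1
G(4) = mex{0} = 1
G(5) = mex{0} = 1
G(6) = mex{1,0} = 2
G(7) = mex{1,0} = 2
G(8) = mex{1,0,0} = 2
G(9) = mex{2,1,0} = 3
G(10) = mex{2,1,0} = 3
G(11) = mex{2,1,1,0} = 3
G(12) = mex{3,2,1,0} = 4
G(13) = mex{3,2,1,0} = 4
G(14) = mex{3,2,2,1} = 0
G(15) = mex{4,3,2,1} = 0
G(16) = mex{4,3,2,1} = 0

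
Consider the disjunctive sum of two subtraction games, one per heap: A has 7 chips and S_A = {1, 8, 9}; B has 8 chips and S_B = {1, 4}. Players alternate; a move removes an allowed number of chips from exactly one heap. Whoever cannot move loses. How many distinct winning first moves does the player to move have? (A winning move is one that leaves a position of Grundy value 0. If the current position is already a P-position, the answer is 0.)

Heap A, S = {1, 8, 9}:
G(0) = 0
G(1) = mex{0} = 1
G(2) = mex{1} = 0
G(3) = mex{0} = 1
G(4) = mex{1} = 0
G(5) = mex{0} = 1
G(6) = mex{1} = 0
G(7) = mex{0} = 1
G_A(7) = 1.
Heap B, S = {1, 4}:
n : 0 1 2 3 4 5 6 7 8
G : 0 1 0 1 2 0 1 0 1
G_B(8) = 1.
Combined Grundy value = 1 ⊕ 1 = 0.
A winning move leaves total XOR = 0, i.e. changes one component's Grundy value g to g ⊕ X where X is the current total.
Heap A: target g' = 1⊕0 = 1, but every legal move changes the Grundy value (mex property), so 0 moves.
Heap B: target g' = 1⊕0 = 1, but every legal move changes the Grundy value (mex property), so 0 moves.

0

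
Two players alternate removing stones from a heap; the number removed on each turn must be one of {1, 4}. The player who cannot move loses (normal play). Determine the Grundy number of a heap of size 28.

G(0) = 0
G(1) = mex{0} = 1
G(2) = mex{1} = 0
G(3) = mex{0} = 1
G(4) = mex{1,0} = 2
G(5) = mex{2,1} = 0
G(6) = mex{0,0} = 1
G(7) = mex{1,1} = 0
G(8) = mex{0,2} = 1
G(9) = mex{1,0} = 2
G(10) = mex{2,1} = 0
G(11) = mex{0,0} = 1
G(12) = mex{1,1} = 0
G(13) = mex{0,2} = 1
G(14) = mex{1,0} = 2
G(15) = mex{2,1} = 0
G(16) = mex{0,0} = 1
G(17) = mex{1,1} = 0
G(18) = mex{0,2} = 1
G(19) = mex{1,0} = 2
G(20) = mex{2,1} = 0
G(21) = mex{0,0} = 1
G(22) = mex{1,1} = 0
G(23) = mex{0,2} = 1
G(24) = mex{1,0} = 2
G(25) = mex{2,1} = 0
G(26) = mex{0,0} = 1
G(27) = mex{1,1} = 0
G(28) = mex{0,2} = 1

1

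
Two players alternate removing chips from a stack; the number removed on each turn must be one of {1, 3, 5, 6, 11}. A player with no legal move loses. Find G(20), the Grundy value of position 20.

2

n :  0  1  2  3  4  5  6  7  8  9 10 11 12 13 14 15 16 17 18 19 20
G :  0  1  0  1  0  1  2  3  2  3  2  3  0  1  0  1  0  1  2  3  2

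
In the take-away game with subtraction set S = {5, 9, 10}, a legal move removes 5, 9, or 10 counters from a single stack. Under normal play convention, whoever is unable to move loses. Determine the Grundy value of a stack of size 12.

n :  0  1  2  3  4  5  6  7  8  9 10 11 12
G :  0  0  0  0  0  1  1  1  1  1  2  2  2

2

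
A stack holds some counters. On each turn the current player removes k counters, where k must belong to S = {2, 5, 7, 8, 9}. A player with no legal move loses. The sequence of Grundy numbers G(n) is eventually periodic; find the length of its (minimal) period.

14

n :  0  1  2  3  4  5  6  7  8  9 10 11 12 13 14 15 16 17 18 19 20 21 22 23 24 25 26 27 28 29
G :  0  0  1  1  0  2  1  3  2  2  3  3  4  4  0  0  1  1  0  2  1  3  2  2  3  3  4  4  0  0
G(n+14) = G(n) holds for n = 0,…,8 (a full window of length max(S) = 9), so the sequence is purely periodic with period 14.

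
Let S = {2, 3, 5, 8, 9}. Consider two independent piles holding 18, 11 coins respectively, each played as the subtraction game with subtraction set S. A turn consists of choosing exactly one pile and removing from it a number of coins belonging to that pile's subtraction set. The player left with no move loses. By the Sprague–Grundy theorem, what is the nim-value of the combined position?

All piles use S = {2, 3, 5, 8, 9}:
n :  0  1  2  3  4  5  6  7  8  9 10 11 12 13 14 15 16 17 18
G :  0  0  1  1  2  2  3  0  4  1  3  0  4  1  5  2  2  0  0
Pile A: G(18) = 0.
Pile B: G(11) = 0.
Combined Grundy value = 0 ⊕ 0 = 0.

0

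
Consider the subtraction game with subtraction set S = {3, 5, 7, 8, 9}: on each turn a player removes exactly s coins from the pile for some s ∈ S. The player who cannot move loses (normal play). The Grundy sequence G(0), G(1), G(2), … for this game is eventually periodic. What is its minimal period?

G(0) = 0
G(1) = mex{} = 0
G(2) = mex{} = 0
G(3) = mex{0} = 1
G(4) = mex{0} = 1
G(5) = mex{0,0} = 1
G(6) = mex{1,0} = 2
G(7) = mex{1,0,0} = 2
G(8) = mex{1,1,0,0} = 2
G(9) = mex{2,1,0,0,0} = 3
G(10) = mex{2,1,1,0,0} = 3
G(11) = mex{2,2,1,1,0} = 3
G(12) = mex{3,2,1,1,1} = 0
G(13) = mex{3,2,2,1,1} = 0
G(14) = mex{3,3,2,2,1} = 0
G(15) = mex{0,3,2,2,2} = 1
G(16) = mex{0,3,3,2,2} = 1
G(17) = mex{0,0,3,3,2} = 1
G(18) = mex{1,0,3,3,3} = 2
G(19) = mex{1,0,0,3,3} = 2
G(20) = mex{1,1,0,0,3} = 2
G(21) = mex{2,1,0,0,0} = 3
G(22) = mex{2,1,1,0,0} = 3
G(23) = mex{2,2,1,1,0} = 3
G(24) = mex{3,2,1,1,1} = 0
G(25) = mex{3,2,2,1,1} = 0
G(n+12) = G(n) holds for n = 0,…,8 (a full window of length max(S) = 9), so the sequence is purely periodic with period 12.

12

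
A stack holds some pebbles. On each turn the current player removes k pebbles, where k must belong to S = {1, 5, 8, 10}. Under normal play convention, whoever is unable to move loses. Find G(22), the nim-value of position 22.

3

n :  0  1  2  3  4  5  6  7  8  9 10 11 12 13 14 15 16 17 18 19 20 21 22
G :  0  1  0  1  0  1  0  1  2  3  2  3  2  0  1  0  1  0  1  0  1  2  3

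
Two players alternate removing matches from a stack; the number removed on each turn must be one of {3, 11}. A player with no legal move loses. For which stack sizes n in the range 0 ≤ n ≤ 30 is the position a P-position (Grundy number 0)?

n :  0  1  2  3  4  5  6  7  8  9 10 11 12 13 14 15 16 17 18 19 20 21 22 23 24 25 26 27 28 29 30
G :  0  0  0  1  1  1  0  0  0  1  1  1  2  2  0  0  0  1  1  1  0  0  0  1  1  1  2  2  0  0  0
P-positions are exactly the n with G(n) = 0.

0, 1, 2, 6, 7, 8, 14, 15, 16, 20, 21, 22, 28, 29, 30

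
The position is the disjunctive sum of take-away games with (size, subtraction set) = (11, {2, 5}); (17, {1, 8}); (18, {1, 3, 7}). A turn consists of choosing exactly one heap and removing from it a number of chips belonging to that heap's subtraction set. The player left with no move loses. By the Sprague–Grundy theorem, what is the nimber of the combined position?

Heap A, S = {2, 5}:
n :  0  1  2  3  4  5  6  7  8  9 10 11
G :  0  0  1  1  0  2  1  0  0  1  1  0
G_A(11) = 0.
Heap B, S = {1, 8}:
G(0) = 0
G(1) = mex{0} = 1
G(2) = mex{1} = 0
G(3) = mex{0} = 1
G(4) = mex{1} = 0
G(5) = mex{0} = 1
G(6) = mex{1} = 0
G(7) = mex{0} = 1
G(8) = mex{1,0} = 2
G(9) = mex{2,1} = 0
G(10) = mex{0,0} = 1
G(11) = mex{1,1} = 0
G(12) = mex{0,0} = 1
G(13) = mex{1,1} = 0
G(14) = mex{0,0} = 1
G(15) = mex{1,1} = 0
G(16) = mex{0,2} = 1
G(17) = mex{1,0} = 2
G_B(17) = 2.
Heap C, S = {1, 3, 7}:
n :  0  1  2  3  4  5  6  7  8  9 10 11 12 13 14 15 16 17 18
G :  0  1  0  1  0  1  0  1  0  1  0  1  0  1  0  1  0  1  0
G_C(18) = 0.
Combined Grundy value = 0 ⊕ 2 ⊕ 0 = 2.

2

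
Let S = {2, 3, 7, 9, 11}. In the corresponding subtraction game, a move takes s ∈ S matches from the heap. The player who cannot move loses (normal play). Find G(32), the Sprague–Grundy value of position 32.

G(0) = 0
G(1) = mex{} = 0
G(2) = mex{0} = 1
G(3) = mex{0,0} = 1
G(4) = mex{1,0} = 2
G(5) = mex{1,1} = 0
G(6) = mex{2,1} = 0
G(7) = mex{0,2,0} = 1
G(8) = mex{0,0,0} = 1
G(9) = mex{1,0,1,0} = 2
G(10) = mex{1,1,1,0} = 2
G(11) = mex{2,1,2,1,0} = 3
G(12) = mex{2,2,0,1,0} = 3
G(13) = mex{3,2,0,2,1} = 4
G(14) = mex{3,3,1,0,1} = 2
G(15) = mex{4,3,1,0,2} = 5
G(16) = mex{2,4,2,1,0} = 3
G(17) = mex{5,2,2,1,0} = 3
G(18) = mex{3,5,3,2,1} = 0
G(19) = mex{3,3,3,2,1} = 0
G(20) = mex{0,3,4,3,2} = 1
G(21) = mex{0,0,2,3,2} = 1
G(22) = mex{1,0,5,4,3} = 2
G(23) = mex{1,1,3,2,3} = 0
G(24) = mex{2,1,3,5,4} = 0
G(25) = mex{0,2,0,3,2} = 1
G(26) = mex{0,0,0,3,5} = 1
G(27) = mex{1,0,1,0,3} = 2
G(28) = mex{1,1,1,0,3} = 2
G(29) = mex{2,1,2,1,0} = 3
G(30) = mex{2,2,0,1,0} = 3
G(31) = mex{3,2,0,2,1} = 4
G(32) = mex{3,3,1,0,1} = 2

2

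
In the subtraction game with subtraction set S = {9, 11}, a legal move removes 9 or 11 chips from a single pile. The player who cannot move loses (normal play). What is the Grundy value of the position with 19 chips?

2

G(0) = 0
G(1) = mex{} = 0
G(2) = mex{} = 0
G(3) = mex{} = 0
G(4) = mex{} = 0
G(5) = mex{} = 0
G(6) = mex{} = 0
G(7) = mex{} = 0
G(8) = mex{} = 0
G(9) = mex{0} = 1
G(10) = mex{0} = 1
G(11) = mex{0,0} = 1
G(12) = mex{0,0} = 1
G(13) = mex{0,0} = 1
G(14) = mex{0,0} = 1
G(15) = mex{0,0} = 1
G(16) = mex{0,0} = 1
G(17) = mex{0,0} = 1
G(18) = mex{1,0} = 2
G(19) = mex{1,0} = 2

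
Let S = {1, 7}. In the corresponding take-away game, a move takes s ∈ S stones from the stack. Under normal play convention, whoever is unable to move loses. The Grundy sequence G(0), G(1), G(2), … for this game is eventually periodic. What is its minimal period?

G(0) = 0
G(1) = mex{0} = 1
G(2) = mex{1} = 0
G(3) = mex{0} = 1
G(4) = mex{1} = 0
G(5) = mex{0} = 1
G(6) = mex{1} = 0
G(7) = mex{0,0} = 1
G(8) = mex{1,1} = 0
G(9) = mex{0,0} = 1
G(10) = mex{1,1} = 0
G(11) = mex{0,0} = 1
G(12) = mex{1,1} = 0
G(13) = mex{0,0} = 1
G(14) = mex{1,1} = 0
G(n+2) = G(n) holds for n = 0,…,6 (a full window of length max(S) = 7), so the sequence is purely periodic with period 2.

2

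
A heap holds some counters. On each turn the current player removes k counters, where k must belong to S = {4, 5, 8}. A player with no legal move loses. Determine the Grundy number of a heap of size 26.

0

G(0) = 0
G(1) = mex{} = 0
G(2) = mex{} = 0
G(3) = mex{} = 0
G(4) = mex{0} = 1
G(5) = mex{0,0} = 1
G(6) = mex{0,0} = 1
G(7) = mex{0,0} = 1
G(8) = mex{1,0,0} = 2
G(9) = mex{1,1,0} = 2
G(10) = mex{1,1,0} = 2
G(11) = mex{1,1,0} = 2
G(12) = mex{2,1,1} = 0
G(13) = mex{2,2,1} = 0
G(14) = mex{2,2,1} = 0
G(15) = mex{2,2,1} = 0
G(16) = mex{0,2,2} = 1
G(17) = mex{0,0,2} = 1
G(18) = mex{0,0,2} = 1
G(19) = mex{0,0,2} = 1
G(20) = mex{1,0,0} = 2
G(21) = mex{1,1,0} = 2
G(22) = mex{1,1,0} = 2
G(23) = mex{1,1,0} = 2
G(24) = mex{2,1,1} = 0
G(25) = mex{2,2,1} = 0
G(26) = mex{2,2,1} = 0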